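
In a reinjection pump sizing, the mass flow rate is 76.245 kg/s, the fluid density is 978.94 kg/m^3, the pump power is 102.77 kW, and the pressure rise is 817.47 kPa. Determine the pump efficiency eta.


eta = mdot * dP / (rho * P_pump)
eta = 76.245 * 817.47 / (978.94 * 102.77)
eta = 0.61953


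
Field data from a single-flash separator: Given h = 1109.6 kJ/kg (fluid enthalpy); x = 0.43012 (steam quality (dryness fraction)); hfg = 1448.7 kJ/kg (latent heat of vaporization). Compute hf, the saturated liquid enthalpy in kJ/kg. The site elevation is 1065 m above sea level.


hf = h - x * hfg
hf = 1109.6 - 0.43012 * 1448.7
hf = 486.49 kJ/kg


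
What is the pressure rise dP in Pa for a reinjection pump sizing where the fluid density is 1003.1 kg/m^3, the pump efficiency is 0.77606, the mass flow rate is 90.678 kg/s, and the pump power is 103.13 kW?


dP = P_pump * rho * eta / mdot
dP = 103.13 * 1003.1 * 0.77606 / 90.678
dP = 885.3655 kPa
Convert: 885.3655 kPa * 1000.0 = 8.8537e+05 Pa
dP = 8.8537e+05 Pa


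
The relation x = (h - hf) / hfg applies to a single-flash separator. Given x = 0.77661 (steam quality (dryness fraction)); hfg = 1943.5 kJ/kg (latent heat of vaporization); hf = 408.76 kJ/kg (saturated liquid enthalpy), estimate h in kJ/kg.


h = hf + x * hfg
h = 408.76 + 0.77661 * 1943.5
h = 1918.1 kJ/kg


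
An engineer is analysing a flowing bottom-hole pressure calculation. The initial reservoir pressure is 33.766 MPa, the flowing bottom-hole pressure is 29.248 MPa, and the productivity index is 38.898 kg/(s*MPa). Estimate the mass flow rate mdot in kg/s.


mdot = (P_i - P_wf) * PI
mdot = (33.766 - 29.248) * 38.898
mdot = 175.74 kg/s


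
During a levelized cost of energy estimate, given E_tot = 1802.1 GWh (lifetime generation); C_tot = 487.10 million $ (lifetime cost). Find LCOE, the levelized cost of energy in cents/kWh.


LCOE = C_tot / E_tot * 100
LCOE = 487.10 / 1802.1 * 100
LCOE = 27.030 cents/kWh


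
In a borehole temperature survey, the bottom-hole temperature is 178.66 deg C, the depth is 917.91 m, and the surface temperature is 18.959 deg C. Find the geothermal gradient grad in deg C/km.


grad = (T_d - T_surf) / d * 1000
grad = (178.66 - 18.959) / 917.91 * 1000
grad = 173.98 deg C/km


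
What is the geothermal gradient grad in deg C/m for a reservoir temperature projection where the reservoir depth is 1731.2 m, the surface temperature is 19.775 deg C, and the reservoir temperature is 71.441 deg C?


grad = (T_res - T_surf) / d * 1000
grad = (71.441 - 19.775) / 1731.2 * 1000
grad = 29.84404 deg C/km
Convert: 29.84404 deg C/km * 0.001 = 0.029844 deg C/m
grad = 0.029844 deg C/m


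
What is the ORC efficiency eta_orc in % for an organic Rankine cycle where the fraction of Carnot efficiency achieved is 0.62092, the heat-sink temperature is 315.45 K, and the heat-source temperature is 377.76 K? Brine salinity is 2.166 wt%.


eta_orc = (1 - Tc/Th) * f * 100
eta_orc = (1 - 315.45/377.76) * 0.62092 * 100
eta_orc = 10.242 %


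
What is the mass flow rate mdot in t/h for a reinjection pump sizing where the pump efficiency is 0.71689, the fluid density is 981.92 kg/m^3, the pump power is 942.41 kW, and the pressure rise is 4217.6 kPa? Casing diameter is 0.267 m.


mdot = P_pump * rho * eta / dP
mdot = 942.41 * 981.92 * 0.71689 / 4217.6
mdot = 157.2907 kg/s
Convert: 157.2907 kg/s * 3.6 = 566.25 t/h
mdot = 566.25 t/h


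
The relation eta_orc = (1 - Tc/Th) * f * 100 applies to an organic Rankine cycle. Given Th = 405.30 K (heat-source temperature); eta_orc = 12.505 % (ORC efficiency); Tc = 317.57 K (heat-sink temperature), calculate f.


f = (eta_orc/100) / (1 - Tc/Th)
f = (12.505/100) / (1 - 317.57/405.30)
f = 0.57771


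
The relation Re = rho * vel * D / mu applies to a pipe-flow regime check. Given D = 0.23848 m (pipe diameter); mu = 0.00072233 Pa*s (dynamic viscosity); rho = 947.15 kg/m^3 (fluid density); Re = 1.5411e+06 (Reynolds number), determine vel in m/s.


vel = Re * mu / (rho * D)
vel = 1.5411e+06 * 0.00072233 / (947.15 * 0.23848)
vel = 4.9283 m/s


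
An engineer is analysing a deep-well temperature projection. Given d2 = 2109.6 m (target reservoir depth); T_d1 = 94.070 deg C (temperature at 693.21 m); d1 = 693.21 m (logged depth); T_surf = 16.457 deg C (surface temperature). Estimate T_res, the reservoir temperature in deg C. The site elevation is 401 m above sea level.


Step 1: grad = (T_d1 - T_surf)/d1 * 1000 = (94.07 - 16.457)/693.21 * 1000 = 111.9617 deg C/km
Step 2: T_res = T_surf + grad*d2/1000 = 16.457 + 111.9617*2109.6/1000 = 252.65 deg C
T_res = 252.65 deg C


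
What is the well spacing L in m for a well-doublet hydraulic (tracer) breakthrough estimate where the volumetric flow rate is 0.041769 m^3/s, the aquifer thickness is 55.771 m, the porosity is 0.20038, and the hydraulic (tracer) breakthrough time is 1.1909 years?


L = sqrt(t_bt*365.25*86400*3*Qv / (pi*hr*phi))
L = sqrt(1.1909*365.25*86400*3*0.041769 / (pi*55.771*0.20038))
L = 366.24 m


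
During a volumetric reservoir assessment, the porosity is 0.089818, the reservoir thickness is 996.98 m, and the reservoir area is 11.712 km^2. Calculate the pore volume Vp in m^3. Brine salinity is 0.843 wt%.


Vp = A * 1e6 * hr * phi
Vp = 11.712 * 1e6 * 996.98 * 0.089818
Vp = 1.0488e+09 m^3


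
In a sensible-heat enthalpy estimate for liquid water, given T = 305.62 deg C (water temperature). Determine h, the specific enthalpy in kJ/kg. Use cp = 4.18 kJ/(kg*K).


h = cp * T
h = 4.18 * 305.62
h = 1277.5 kJ/kg


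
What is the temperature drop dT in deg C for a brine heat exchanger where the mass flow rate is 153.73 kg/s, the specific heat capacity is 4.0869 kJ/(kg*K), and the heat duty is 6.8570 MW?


dT = Q * 1000 / (mdot * cp)
dT = 6.8570 * 1000 / (153.73 * 4.0869)
dT = 10.91394 K
Convert (temperature difference, 1 K = 1 deg C): 10.91394 K = 10.91394 deg C
dT = 10.914 deg C


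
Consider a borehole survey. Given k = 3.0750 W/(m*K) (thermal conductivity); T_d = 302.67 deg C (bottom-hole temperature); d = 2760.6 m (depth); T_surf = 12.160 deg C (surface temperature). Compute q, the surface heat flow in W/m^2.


Step 1: grad = (T_d - T_surf)/d * 1000 = (302.67 - 12.16)/2760.6 * 1000 = 105.2344 deg C/km
Step 2: q = k * grad / 1000 = 3.075 * 105.2344 / 1000 = 0.32360 W/m^2
q = 0.32360 W/m^2


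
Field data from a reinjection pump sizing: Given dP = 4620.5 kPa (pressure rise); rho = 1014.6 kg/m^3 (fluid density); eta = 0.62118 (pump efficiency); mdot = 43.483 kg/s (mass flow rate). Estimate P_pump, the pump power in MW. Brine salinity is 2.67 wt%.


P_pump = mdot * dP / (rho * eta)
P_pump = 43.483 * 4620.5 / (1014.6 * 0.62118)
P_pump = 318.7837 kW
Convert: 318.7837 kW * 0.001 = 0.31878 MW
P_pump = 0.31878 MW


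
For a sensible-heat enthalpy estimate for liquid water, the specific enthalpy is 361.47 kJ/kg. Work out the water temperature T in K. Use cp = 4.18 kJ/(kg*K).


T = h / cp
T = 361.47 / 4.18
T = 86.47608 deg C
Convert to K: 86.47608 + 273.15 = 359.63 K
T = 359.63 K


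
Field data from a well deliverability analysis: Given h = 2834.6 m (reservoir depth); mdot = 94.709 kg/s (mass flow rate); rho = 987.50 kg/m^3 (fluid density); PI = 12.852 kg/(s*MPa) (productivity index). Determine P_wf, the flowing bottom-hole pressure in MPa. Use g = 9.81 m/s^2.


Step 1: P_i = rho*g*h/1e6 = 987.5*9.81*2834.6/1e6 = 27.45983 MPa
Step 2: P_wf = P_i - mdot/PI = 27.45983 - 94.709/12.852 = 20.091 MPa
P_wf = 20.091 MPa


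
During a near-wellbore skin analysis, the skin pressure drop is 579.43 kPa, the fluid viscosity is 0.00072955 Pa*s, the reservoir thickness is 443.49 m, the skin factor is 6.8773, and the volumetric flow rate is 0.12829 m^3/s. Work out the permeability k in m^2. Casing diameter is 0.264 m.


k = S*q*mu / (2*pi*dP_s*1000*hr)
k = 6.8773*0.12829*0.00072955 / (2*pi*579.43*1000*443.49)
k = 3.9866e-13 m^2


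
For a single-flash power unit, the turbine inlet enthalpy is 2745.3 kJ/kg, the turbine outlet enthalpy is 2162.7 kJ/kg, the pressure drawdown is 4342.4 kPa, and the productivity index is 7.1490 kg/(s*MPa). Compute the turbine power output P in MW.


Step 1: mdot = PI * dP / 1000 = 7.149 * 4342.4 / 1000 = 31.04382 kg/s
Step 2: P = mdot*(h_in - h_out)/1000 = 31.04382*(2745.3 - 2162.7)/1000 = 18.086 MW
P = 18.086 MW


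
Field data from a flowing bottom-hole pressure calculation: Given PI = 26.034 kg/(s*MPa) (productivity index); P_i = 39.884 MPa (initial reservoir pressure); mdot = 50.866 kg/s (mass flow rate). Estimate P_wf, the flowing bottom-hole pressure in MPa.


P_wf = P_i - mdot / PI
P_wf = 39.884 - 50.866 / 26.034
P_wf = 37.930 MPa


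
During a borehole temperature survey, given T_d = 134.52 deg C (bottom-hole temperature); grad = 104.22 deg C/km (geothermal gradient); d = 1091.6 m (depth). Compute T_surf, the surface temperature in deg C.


T_surf = T_d - grad * d / 1000
T_surf = 134.52 - 104.22 * 1091.6 / 1000
T_surf = 20.753 deg C


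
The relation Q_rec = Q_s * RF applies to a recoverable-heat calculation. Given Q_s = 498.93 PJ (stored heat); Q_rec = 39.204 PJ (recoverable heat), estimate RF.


RF = Q_rec / Q_s
RF = 39.204 / 498.93
RF = 0.078576


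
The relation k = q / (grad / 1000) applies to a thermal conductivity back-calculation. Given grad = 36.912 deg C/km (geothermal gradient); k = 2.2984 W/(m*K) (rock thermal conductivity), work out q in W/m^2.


q = k * grad / 1000
q = 2.2984 * 36.912 / 1000
q = 0.084839 W/m^2


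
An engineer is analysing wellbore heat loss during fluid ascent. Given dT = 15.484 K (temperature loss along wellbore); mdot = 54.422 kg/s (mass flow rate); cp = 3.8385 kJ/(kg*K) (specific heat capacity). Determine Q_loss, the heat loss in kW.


Q_loss = mdot * cp * dT
Q_loss = 54.422 * 3.8385 * 15.484
Q_loss = 3234.6 kW


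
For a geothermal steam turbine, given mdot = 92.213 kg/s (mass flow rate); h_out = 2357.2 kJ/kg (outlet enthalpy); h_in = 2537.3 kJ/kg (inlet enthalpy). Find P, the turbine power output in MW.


P = mdot * (h_in - h_out) / 1000
P = 92.213 * (2537.3 - 2357.2) / 1000
P = 16.608 MW


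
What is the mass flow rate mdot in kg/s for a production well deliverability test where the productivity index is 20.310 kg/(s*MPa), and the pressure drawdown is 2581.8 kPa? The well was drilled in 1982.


mdot = PI * dP / 1000
mdot = 20.310 * 2581.8 / 1000
mdot = 52.436 kg/s


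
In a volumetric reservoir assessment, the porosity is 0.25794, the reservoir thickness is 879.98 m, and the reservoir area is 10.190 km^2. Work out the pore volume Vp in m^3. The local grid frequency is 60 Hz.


Vp = A * 1e6 * hr * phi
Vp = 10.190 * 1e6 * 879.98 * 0.25794
Vp = 2.3129e+09 m^3


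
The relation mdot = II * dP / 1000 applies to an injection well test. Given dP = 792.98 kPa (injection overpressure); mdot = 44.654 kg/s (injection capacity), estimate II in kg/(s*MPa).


II = mdot * 1000 / dP
II = 44.654 * 1000 / 792.98
II = 56.312 kg/(s*MPa)


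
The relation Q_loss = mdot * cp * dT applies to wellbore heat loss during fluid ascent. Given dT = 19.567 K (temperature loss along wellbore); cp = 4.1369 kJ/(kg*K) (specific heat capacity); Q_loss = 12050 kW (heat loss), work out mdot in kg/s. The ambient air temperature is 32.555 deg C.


mdot = Q_loss / (cp * dT)
mdot = 12050 / (4.1369 * 19.567)
mdot = 148.86 kg/s


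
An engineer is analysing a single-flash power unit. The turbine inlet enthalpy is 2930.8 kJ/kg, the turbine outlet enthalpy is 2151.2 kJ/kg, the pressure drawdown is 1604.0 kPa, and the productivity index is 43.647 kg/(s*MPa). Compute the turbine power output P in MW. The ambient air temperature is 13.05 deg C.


Step 1: mdot = PI * dP / 1000 = 43.647 * 1604.0 / 1000 = 70.00979 kg/s
Step 2: P = mdot*(h_in - h_out)/1000 = 70.00979*(2930.8 - 2151.2)/1000 = 54.580 MW
P = 54.580 MW


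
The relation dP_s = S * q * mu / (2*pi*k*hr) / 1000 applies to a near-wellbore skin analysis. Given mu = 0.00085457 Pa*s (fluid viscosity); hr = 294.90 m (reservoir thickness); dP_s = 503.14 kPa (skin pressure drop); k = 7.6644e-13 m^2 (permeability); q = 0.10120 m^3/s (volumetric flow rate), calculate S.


S = dP_s * 1000 * 2*pi*k*hr / (q*mu)
S = 503.14 * 1000 * 2*pi*7.6644e-13*294.90 / (0.10120*0.00085457)
S = 8.2622


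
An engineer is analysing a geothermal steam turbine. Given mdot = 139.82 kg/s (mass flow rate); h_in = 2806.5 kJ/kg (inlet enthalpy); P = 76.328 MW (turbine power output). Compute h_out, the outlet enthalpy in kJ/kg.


h_out = h_in - P * 1000 / mdot
h_out = 2806.5 - 76.328 * 1000 / 139.82
h_out = 2260.6 kJ/kg


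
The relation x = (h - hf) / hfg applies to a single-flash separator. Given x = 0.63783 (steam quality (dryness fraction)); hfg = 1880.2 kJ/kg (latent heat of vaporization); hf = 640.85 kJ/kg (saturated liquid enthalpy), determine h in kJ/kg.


h = hf + x * hfg
h = 640.85 + 0.63783 * 1880.2
h = 1840.1 kJ/kg


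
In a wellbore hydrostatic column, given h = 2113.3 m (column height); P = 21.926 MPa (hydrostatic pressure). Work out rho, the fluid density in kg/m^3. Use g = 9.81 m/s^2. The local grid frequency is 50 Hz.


rho = P * 1e6 / (g * h)
rho = 21.926 * 1e6 / (9.81 * 2113.3)
rho = 1057.6 kg/m^3


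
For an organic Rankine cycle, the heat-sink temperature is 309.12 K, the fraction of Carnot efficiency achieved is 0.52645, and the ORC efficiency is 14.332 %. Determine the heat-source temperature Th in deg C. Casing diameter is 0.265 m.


Th = Tc / (1 - (eta_orc/100)/f)
Th = 309.12 / (1 - (14.332/100)/0.52645)
Th = 424.7546 K
Convert to deg C: 424.7546 - 273.15 = 151.60 deg C
Th = 151.60 deg C


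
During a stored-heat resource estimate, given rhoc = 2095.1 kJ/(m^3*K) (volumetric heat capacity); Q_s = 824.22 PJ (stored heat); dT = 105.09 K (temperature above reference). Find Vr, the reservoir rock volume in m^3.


Vr = Q_s * 1e12 / (rhoc * dT)
Vr = 824.22 * 1e12 / (2095.1 * 105.09)
Vr = 3.7435e+09 m^3


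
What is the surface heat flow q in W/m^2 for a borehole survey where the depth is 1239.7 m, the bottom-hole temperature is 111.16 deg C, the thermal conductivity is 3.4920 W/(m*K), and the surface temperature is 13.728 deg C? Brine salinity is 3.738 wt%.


Step 1: grad = (T_d - T_surf)/d * 1000 = (111.16 - 13.728)/1239.7 * 1000 = 78.59321 deg C/km
Step 2: q = k * grad / 1000 = 3.492 * 78.59321 / 1000 = 0.27445 W/m^2
q = 0.27445 W/m^2


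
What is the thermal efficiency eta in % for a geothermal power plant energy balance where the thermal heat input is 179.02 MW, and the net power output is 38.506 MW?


eta = W_net / Q_in * 100
eta = 38.506 / 179.02 * 100
eta = 21.509 %


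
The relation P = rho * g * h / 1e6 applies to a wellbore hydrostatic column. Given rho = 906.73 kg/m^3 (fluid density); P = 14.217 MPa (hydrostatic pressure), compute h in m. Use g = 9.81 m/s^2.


h = P * 1e6 / (g * rho)
h = 14.217 * 1e6 / (9.81 * 906.73)
h = 1598.3 m


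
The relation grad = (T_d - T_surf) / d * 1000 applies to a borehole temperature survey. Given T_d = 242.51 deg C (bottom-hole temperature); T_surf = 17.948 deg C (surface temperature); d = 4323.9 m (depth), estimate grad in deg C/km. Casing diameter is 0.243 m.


grad = (T_d - T_surf) / d * 1000
grad = (242.51 - 17.948) / 4323.9 * 1000
grad = 51.935 deg C/km


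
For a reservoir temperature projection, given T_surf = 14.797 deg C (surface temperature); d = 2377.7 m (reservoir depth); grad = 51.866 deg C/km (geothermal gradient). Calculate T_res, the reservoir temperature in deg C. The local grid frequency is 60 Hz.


T_res = T_surf + grad * d / 1000
T_res = 14.797 + 51.866 * 2377.7 / 1000
T_res = 138.12 deg C


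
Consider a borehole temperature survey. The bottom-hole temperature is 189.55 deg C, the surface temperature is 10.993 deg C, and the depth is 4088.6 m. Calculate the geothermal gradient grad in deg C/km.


grad = (T_d - T_surf) / d * 1000
grad = (189.55 - 10.993) / 4088.6 * 1000
grad = 43.672 deg C/km


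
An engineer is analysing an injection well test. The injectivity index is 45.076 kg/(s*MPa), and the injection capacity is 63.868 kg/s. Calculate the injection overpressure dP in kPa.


dP = mdot * 1000 / II
dP = 63.868 * 1000 / 45.076
dP = 1416.9 kPa


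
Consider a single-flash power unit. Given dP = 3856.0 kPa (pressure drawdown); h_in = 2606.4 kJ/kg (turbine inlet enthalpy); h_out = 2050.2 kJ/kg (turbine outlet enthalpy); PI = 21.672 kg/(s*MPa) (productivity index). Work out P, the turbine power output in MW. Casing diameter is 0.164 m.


Step 1: mdot = PI * dP / 1000 = 21.672 * 3856.0 / 1000 = 83.56723 kg/s
Step 2: P = mdot*(h_in - h_out)/1000 = 83.56723*(2606.4 - 2050.2)/1000 = 46.480 MW
P = 46.480 MW


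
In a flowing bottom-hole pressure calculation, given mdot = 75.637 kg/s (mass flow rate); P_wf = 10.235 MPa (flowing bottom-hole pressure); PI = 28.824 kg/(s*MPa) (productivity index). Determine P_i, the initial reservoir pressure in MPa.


P_i = P_wf + mdot / PI
P_i = 10.235 + 75.637 / 28.824
P_i = 12.859 MPa


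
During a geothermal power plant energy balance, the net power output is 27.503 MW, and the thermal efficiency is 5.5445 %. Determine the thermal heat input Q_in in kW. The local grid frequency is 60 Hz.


Q_in = W_net / (eta / 100)
Q_in = 27.503 / (5.5445 / 100)
Q_in = 496.0411 MW
Convert: 496.0411 MW * 1000.0 = 4.9604e+05 kW
Q_in = 4.9604e+05 kW


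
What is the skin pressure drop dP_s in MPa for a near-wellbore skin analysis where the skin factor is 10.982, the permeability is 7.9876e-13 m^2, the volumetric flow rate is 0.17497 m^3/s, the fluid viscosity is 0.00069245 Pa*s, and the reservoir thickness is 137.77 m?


dP_s = S * q * mu / (2*pi*k*hr) / 1000
dP_s = 10.982 * 0.17497 * 0.00069245 / (2*pi*7.9876e-13*137.77) / 1000
dP_s = 1924.344 kPa
Convert: 1924.344 kPa * 0.001 = 1.9243 MPa
dP_s = 1.9243 MPa


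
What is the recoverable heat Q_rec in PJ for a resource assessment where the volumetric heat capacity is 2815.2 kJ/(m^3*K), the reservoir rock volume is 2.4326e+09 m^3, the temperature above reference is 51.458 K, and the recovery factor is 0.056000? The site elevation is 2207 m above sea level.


Step 1: Q_s = Vr*rhoc*dT/1e12 = 2.4326e+09*2815.2*51.458/1e12 = 352.3975 PJ
Step 2: Q_rec = Q_s * RF = 352.3975 * 0.056 = 19.734 PJ
Q_rec = 19.734 PJ


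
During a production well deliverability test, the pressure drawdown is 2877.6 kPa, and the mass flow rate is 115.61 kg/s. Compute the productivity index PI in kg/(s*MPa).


PI = mdot * 1000 / dP
PI = 115.61 * 1000 / 2877.6
PI = 40.176 kg/(s*MPa)


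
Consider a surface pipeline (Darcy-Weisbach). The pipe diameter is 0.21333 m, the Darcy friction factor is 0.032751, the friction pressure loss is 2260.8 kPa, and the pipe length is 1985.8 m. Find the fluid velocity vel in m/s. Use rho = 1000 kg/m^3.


vel = sqrt(dP*1000*2*D / (f*L*rho))
vel = sqrt(2260.8*1000*2*0.21333 / (0.032751*1985.8*1000))
vel = 3.8512 m/s


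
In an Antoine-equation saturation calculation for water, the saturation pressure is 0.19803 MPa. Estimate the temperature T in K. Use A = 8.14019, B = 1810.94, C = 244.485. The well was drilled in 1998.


T = B / (A - log10(P_sat * 760 / 0.101325)) - C
T = 1810.94 / (8.14019 - log10(0.19803 * 760 / 0.101325)) - 244.485
T = 120.0094 deg C
Convert to K: 120.0094 + 273.15 = 393.16 K
T = 393.16 K


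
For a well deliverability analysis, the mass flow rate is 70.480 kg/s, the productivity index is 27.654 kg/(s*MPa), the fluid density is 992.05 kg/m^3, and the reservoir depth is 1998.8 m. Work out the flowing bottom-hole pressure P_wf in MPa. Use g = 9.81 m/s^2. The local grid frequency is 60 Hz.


Step 1: P_i = rho*g*h/1e6 = 992.05*9.81*1998.8/1e6 = 19.45234 MPa
Step 2: P_wf = P_i - mdot/PI = 19.45234 - 70.48/27.654 = 16.904 MPa
P_wf = 16.904 MPa


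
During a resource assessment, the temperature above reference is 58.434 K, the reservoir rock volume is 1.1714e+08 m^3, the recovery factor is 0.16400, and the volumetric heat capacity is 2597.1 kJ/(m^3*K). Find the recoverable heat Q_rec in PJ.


Step 1: Q_s = Vr*rhoc*dT/1e12 = 1.1714e+08*2597.1*58.434/1e12 = 17.77704 PJ
Step 2: Q_rec = Q_s * RF = 17.77704 * 0.164 = 2.9154 PJ
Q_rec = 2.9154 PJ


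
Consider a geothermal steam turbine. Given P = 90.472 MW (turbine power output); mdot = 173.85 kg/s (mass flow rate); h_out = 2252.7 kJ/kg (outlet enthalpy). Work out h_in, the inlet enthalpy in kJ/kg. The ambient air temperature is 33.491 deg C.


h_in = h_out + P * 1000 / mdot
h_in = 2252.7 + 90.472 * 1000 / 173.85
h_in = 2773.1 kJ/kg


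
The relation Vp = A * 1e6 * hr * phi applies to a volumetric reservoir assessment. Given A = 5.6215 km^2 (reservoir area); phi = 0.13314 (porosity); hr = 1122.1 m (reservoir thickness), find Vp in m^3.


Vp = A * 1e6 * hr * phi
Vp = 5.6215 * 1e6 * 1122.1 * 0.13314
Vp = 8.3983e+08 m^3


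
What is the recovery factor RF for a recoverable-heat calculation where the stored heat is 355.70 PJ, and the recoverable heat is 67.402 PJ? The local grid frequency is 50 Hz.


RF = Q_rec / Q_s
RF = 67.402 / 355.70
RF = 0.18949


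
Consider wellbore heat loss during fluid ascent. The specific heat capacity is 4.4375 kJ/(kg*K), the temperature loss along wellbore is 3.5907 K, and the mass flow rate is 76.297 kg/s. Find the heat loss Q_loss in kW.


Q_loss = mdot * cp * dT
Q_loss = 76.297 * 4.4375 * 3.5907
Q_loss = 1215.7 kW


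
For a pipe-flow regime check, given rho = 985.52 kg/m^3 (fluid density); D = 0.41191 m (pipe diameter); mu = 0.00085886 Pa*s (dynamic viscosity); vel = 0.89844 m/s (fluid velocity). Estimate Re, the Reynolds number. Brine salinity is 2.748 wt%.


Re = rho * vel * D / mu
Re = 985.52 * 0.89844 * 0.41191 / 0.00085886
Re = 4.2465e+05


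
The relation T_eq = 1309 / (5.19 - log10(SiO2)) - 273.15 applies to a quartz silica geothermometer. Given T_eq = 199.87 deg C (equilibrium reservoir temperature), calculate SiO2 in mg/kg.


SiO2 = 10^(5.19 - 1309/(T_eq + 273.15))
SiO2 = 10^(5.19 - 1309/(199.87 + 273.15))
SiO2 = 264.65 mg/kg


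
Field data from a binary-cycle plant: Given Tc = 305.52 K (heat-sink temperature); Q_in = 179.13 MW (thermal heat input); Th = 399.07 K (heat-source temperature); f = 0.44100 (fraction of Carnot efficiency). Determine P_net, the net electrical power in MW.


Step 1: eta = (1 - Tc/Th)*f = (1 - 305.52/399.07)*0.441 = 0.1033792
Step 2: P_net = eta * Q_in = 0.1033792 * 179.13 = 18.518 MW
P_net = 18.518 MW


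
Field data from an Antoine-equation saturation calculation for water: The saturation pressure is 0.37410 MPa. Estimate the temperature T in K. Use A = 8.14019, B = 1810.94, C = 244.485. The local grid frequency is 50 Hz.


T = B / (A - log10(P_sat * 760 / 0.101325)) - C
T = 1810.94 / (8.14019 - log10(0.37410 * 760 / 0.101325)) - 244.485
T = 141.4697 deg C
Convert to K: 141.4697 + 273.15 = 414.62 K
T = 414.62 K


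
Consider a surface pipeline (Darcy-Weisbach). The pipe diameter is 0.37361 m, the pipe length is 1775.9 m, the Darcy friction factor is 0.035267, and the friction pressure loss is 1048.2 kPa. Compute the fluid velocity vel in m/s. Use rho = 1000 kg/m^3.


vel = sqrt(dP*1000*2*D / (f*L*rho))
vel = sqrt(1048.2*1000*2*0.37361 / (0.035267*1775.9*1000))
vel = 3.5363 m/s


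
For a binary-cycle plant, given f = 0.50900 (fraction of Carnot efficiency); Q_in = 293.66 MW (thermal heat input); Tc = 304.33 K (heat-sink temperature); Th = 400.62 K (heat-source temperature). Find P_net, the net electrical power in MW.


Step 1: eta = (1 - Tc/Th)*f = (1 - 304.33/400.62)*0.509 = 0.1223394
Step 2: P_net = eta * Q_in = 0.1223394 * 293.66 = 35.926 MW
P_net = 35.926 MW


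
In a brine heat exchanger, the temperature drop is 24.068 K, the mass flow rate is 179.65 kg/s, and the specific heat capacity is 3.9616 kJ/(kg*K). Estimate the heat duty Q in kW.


Q = mdot * cp * dT / 1000
Q = 179.65 * 3.9616 * 24.068 / 1000
Q = 17.12923 MW
Convert: 17.12923 MW * 1000.0 = 17129 kW
Q = 17129 kW


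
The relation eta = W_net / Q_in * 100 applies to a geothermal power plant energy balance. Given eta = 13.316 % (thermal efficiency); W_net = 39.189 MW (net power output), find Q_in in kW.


Q_in = W_net / (eta / 100)
Q_in = 39.189 / (13.316 / 100)
Q_in = 294.3001 MW
Convert: 294.3001 MW * 1000.0 = 2.9430e+05 kW
Q_in = 2.9430e+05 kW


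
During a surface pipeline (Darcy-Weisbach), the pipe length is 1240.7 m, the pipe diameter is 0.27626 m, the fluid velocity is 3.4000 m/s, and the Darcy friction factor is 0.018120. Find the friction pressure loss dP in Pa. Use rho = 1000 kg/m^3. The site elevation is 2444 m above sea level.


dP = f * (L/D) * (rho*vel^2/2) / 1000
dP = 0.018120 * (1240.7/0.27626) * (1000*3.4000^2/2) / 1000
dP = 470.3648 kPa
Convert: 470.3648 kPa * 1000.0 = 4.7036e+05 Pa
dP = 4.7036e+05 Pa


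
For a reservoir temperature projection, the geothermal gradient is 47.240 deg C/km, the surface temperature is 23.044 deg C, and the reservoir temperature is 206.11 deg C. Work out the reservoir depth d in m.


d = (T_res - T_surf) / grad * 1000
d = (206.11 - 23.044) / 47.240 * 1000
d = 3875.2 m


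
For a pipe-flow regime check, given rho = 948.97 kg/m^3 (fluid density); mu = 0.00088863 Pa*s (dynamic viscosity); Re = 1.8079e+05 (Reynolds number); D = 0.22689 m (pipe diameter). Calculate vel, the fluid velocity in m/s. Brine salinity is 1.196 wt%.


vel = Re * mu / (rho * D)
vel = 1.8079e+05 * 0.00088863 / (948.97 * 0.22689)
vel = 0.74615 m/s


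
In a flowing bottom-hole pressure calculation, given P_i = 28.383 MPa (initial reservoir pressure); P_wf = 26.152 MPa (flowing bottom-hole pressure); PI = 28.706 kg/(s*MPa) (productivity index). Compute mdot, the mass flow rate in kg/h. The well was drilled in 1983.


mdot = (P_i - P_wf) * PI
mdot = (28.383 - 26.152) * 28.706
mdot = 64.04309 kg/s
Convert: 64.04309 kg/s * 3600.0 = 2.3056e+05 kg/h
mdot = 2.3056e+05 kg/h


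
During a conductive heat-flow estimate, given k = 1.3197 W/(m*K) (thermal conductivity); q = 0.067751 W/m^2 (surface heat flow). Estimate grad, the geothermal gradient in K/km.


grad = q * 1000 / k
grad = 0.067751 * 1000 / 1.3197
grad = 51.33818 deg C/km
Convert: 51.33818 deg C/km * 1.0 = 51.338 K/km
grad = 51.338 K/km


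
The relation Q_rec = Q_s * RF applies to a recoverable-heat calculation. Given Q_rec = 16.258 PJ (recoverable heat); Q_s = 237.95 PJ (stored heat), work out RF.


RF = Q_rec / Q_s
RF = 16.258 / 237.95
RF = 0.068325


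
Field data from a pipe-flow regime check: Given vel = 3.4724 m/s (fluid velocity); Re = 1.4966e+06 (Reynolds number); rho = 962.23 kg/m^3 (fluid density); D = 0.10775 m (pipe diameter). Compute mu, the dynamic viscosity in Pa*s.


mu = rho * vel * D / Re
mu = 962.23 * 3.4724 * 0.10775 / 1.4966e+06
mu = 0.00024056 Pa*s


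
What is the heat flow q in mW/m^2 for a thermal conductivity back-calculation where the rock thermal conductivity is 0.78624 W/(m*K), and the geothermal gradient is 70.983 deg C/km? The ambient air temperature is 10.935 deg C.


q = k * grad / 1000
q = 0.78624 * 70.983 / 1000
q = 0.05580967 W/m^2
Convert: 0.05580967 W/m^2 * 1000.0 = 55.810 mW/m^2
q = 55.810 mW/m^2


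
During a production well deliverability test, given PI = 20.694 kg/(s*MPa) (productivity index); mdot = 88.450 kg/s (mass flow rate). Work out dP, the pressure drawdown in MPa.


dP = mdot * 1000 / PI
dP = 88.450 * 1000 / 20.694
dP = 4274.186 kPa
Convert: 4274.186 kPa * 0.001 = 4.2742 MPa
dP = 4.2742 MPa


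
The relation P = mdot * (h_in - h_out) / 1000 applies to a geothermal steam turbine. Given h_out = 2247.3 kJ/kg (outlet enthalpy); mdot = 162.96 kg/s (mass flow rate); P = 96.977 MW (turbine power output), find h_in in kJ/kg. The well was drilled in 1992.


h_in = h_out + P * 1000 / mdot
h_in = 2247.3 + 96.977 * 1000 / 162.96
h_in = 2842.4 kJ/kg


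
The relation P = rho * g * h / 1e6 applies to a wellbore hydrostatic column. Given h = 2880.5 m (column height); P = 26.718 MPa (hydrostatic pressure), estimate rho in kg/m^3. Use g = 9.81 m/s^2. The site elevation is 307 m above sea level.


rho = P * 1e6 / (g * h)
rho = 26.718 * 1e6 / (9.81 * 2880.5)
rho = 945.51 kg/m^3


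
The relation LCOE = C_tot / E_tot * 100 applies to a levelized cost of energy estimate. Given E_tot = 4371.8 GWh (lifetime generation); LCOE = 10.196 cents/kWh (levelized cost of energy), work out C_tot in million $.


C_tot = LCOE / 100 * E_tot
C_tot = 10.196 / 100 * 4371.8
C_tot = 445.75 million $


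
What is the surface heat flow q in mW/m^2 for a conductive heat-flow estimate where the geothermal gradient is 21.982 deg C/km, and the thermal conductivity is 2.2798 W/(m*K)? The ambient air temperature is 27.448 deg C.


q = k * grad / 1000
q = 2.2798 * 21.982 / 1000
q = 0.05011456 W/m^2
Convert: 0.05011456 W/m^2 * 1000.0 = 50.115 mW/m^2
q = 50.115 mW/m^2


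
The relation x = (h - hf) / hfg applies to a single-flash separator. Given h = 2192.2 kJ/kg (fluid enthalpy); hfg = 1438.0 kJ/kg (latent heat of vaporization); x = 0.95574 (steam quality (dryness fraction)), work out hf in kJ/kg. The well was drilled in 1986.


hf = h - x * hfg
hf = 2192.2 - 0.95574 * 1438.0
hf = 817.85 kJ/kg


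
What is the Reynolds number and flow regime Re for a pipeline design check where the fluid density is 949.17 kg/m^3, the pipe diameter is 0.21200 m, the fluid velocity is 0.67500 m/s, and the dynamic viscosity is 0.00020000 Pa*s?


Step 1: Re = rho*vel*D/mu = 949.17*0.675*0.212/0.0002 = 6.7913e+05
Step 2: Re = 6.7913e+05 > 4000, so flow is turbulent.
Re = 6.7913e+05 (turbulent)


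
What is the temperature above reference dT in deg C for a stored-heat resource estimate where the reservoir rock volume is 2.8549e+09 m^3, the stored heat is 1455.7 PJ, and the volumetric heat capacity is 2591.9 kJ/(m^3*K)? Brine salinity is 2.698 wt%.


dT = Q_s * 1e12 / (Vr * rhoc)
dT = 1455.7 * 1e12 / (2.8549e+09 * 2591.9)
dT = 196.7264 K
Convert (temperature difference, 1 K = 1 deg C): 196.7264 K = 196.7264 deg C
dT = 196.73 deg C


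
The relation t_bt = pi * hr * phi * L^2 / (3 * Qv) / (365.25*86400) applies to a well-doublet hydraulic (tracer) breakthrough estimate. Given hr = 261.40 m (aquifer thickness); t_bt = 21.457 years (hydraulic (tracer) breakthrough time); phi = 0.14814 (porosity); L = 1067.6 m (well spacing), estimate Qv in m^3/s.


Qv = pi*hr*phi*L^2 / (3*t_bt*365.25*86400)
Qv = pi*261.40*0.14814*1067.6^2 / (3*21.457*365.25*86400)
Qv = 0.068258 m^3/s


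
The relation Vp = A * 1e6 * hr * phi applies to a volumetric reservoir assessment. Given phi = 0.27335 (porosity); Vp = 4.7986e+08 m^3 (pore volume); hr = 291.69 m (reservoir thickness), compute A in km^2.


A = Vp / (1e6 * hr * phi)
A = 4.7986e+08 / (1e6 * 291.69 * 0.27335)
A = 6.0183 km^2


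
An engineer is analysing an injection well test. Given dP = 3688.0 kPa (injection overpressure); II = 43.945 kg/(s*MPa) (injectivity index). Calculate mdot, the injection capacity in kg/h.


mdot = II * dP / 1000
mdot = 43.945 * 3688.0 / 1000
mdot = 162.0692 kg/s
Convert: 162.0692 kg/s * 3600.0 = 5.8345e+05 kg/h
mdot = 5.8345e+05 kg/h


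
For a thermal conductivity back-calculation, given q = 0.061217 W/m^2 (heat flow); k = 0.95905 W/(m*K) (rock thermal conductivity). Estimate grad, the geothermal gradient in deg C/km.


grad = q / k * 1000
grad = 0.061217 / 0.95905 * 1000
grad = 63.831 deg C/km


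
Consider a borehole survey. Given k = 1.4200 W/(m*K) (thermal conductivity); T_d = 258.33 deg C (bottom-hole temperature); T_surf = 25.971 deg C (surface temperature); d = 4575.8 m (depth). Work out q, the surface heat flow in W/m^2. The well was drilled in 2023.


Step 1: grad = (T_d - T_surf)/d * 1000 = (258.33 - 25.971)/4575.8 * 1000 = 50.77997 deg C/km
Step 2: q = k * grad / 1000 = 1.42 * 50.77997 / 1000 = 0.072108 W/m^2
q = 0.072108 W/m^2


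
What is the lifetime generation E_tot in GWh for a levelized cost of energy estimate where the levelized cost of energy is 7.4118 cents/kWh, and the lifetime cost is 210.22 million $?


E_tot = C_tot / LCOE * 100
E_tot = 210.22 / 7.4118 * 100
E_tot = 2836.3 GWh


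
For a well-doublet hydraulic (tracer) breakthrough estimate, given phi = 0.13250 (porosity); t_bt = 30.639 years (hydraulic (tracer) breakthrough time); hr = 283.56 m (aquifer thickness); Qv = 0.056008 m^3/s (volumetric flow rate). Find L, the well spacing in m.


L = sqrt(t_bt*365.25*86400*3*Qv / (pi*hr*phi))
L = sqrt(30.639*365.25*86400*3*0.056008 / (pi*283.56*0.13250))
L = 1173.2 m


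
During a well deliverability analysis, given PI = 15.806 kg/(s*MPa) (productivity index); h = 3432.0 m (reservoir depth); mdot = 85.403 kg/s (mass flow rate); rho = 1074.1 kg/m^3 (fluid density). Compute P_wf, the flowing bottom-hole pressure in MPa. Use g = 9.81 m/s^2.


Step 1: P_i = rho*g*h/1e6 = 1074.1*9.81*3432.0/1e6 = 36.16271 MPa
Step 2: P_wf = P_i - mdot/PI = 36.16271 - 85.403/15.806 = 30.760 MPa
P_wf = 30.760 MPa


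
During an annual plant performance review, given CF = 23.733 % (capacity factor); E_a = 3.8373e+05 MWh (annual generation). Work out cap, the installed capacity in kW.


cap = E_a / (CF/100 * 8760)
cap = 3.8373e+05 / (23.733/100 * 8760)
cap = 184.5734 MW
Convert: 184.5734 MW * 1000.0 = 1.8457e+05 kW
cap = 1.8457e+05 kW


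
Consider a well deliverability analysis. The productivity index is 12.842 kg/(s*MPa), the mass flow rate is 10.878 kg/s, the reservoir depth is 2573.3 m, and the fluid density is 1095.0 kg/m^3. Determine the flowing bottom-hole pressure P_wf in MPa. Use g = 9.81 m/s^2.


Step 1: P_i = rho*g*h/1e6 = 1095.0*9.81*2573.3/1e6 = 27.64226 MPa
Step 2: P_wf = P_i - mdot/PI = 27.64226 - 10.878/12.842 = 26.795 MPa
P_wf = 26.795 MPa


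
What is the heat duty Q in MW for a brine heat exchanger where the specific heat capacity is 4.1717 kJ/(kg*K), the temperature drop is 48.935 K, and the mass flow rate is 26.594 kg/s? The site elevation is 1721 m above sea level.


Q = mdot * cp * dT / 1000
Q = 26.594 * 4.1717 * 48.935 / 1000
Q = 5.4290 MW


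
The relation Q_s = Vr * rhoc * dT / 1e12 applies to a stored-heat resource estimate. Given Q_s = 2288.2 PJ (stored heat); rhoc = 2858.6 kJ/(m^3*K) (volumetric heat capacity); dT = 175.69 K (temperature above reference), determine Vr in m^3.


Vr = Q_s * 1e12 / (rhoc * dT)
Vr = 2288.2 * 1e12 / (2858.6 * 175.69)
Vr = 4.5561e+09 m^3


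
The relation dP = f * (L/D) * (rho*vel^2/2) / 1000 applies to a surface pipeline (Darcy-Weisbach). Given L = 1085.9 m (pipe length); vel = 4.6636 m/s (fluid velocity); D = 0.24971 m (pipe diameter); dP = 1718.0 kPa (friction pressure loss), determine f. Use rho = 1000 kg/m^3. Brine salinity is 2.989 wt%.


f = dP*1000 / ((L/D)*(rho*vel^2/2))
f = 1718.0*1000 / ((1085.9/0.24971)*(1000*4.6636^2/2))
f = 0.036329


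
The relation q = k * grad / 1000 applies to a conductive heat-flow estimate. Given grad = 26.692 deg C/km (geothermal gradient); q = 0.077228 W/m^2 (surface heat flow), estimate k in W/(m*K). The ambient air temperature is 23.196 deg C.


k = q * 1000 / grad
k = 0.077228 * 1000 / 26.692
k = 2.8933 W/(m*K)


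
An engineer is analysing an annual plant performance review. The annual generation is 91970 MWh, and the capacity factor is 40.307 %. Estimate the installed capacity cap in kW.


cap = E_a / (CF/100 * 8760)
cap = 91970 / (40.307/100 * 8760)
cap = 26.04723 MW
Convert: 26.04723 MW * 1000.0 = 26047 kW
cap = 26047 kW


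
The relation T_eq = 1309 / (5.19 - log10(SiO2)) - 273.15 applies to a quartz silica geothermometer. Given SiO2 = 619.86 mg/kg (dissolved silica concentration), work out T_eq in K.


T_eq = 1309 / (5.19 - log10(SiO2)) - 273.15
T_eq = 1309 / (5.19 - log10(619.86)) - 273.15
T_eq = 272.7884 deg C
Convert to K: 272.7884 + 273.15 = 545.94 K
T_eq = 545.94 K


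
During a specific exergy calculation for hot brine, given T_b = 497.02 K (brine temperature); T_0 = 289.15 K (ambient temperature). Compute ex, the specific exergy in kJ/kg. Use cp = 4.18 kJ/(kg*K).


ex = cp * ((T_b - T_0) - T_0 * ln(T_b/T_0))
ex = 4.18 * ((497.02 - 289.15) - 289.15 * ln(497.02/289.15))
ex = 214.19 kJ/kg


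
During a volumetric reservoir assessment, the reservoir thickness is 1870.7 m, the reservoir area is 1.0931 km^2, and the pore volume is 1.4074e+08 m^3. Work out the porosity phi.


phi = Vp / (A * 1e6 * hr)
phi = 1.4074e+08 / (1.0931 * 1e6 * 1870.7)
phi = 0.068826


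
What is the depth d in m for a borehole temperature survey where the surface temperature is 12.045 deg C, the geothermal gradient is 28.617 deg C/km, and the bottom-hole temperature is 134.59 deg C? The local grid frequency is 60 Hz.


d = (T_d - T_surf) / grad * 1000
d = (134.59 - 12.045) / 28.617 * 1000
d = 4282.2 m


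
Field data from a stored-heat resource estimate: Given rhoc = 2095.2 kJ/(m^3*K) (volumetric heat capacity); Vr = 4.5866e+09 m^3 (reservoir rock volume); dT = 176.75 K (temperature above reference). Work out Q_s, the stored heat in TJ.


Q_s = Vr * rhoc * dT / 1e12
Q_s = 4.5866e+09 * 2095.2 * 176.75 / 1e12
Q_s = 1698.540 PJ
Convert: 1698.540 PJ * 1000.0 = 1.6985e+06 TJ
Q_s = 1.6985e+06 TJ


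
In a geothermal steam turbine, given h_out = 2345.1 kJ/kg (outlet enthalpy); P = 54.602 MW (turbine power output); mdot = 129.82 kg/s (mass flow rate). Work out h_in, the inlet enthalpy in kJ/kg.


h_in = h_out + P * 1000 / mdot
h_in = 2345.1 + 54.602 * 1000 / 129.82
h_in = 2765.7 kJ/kg


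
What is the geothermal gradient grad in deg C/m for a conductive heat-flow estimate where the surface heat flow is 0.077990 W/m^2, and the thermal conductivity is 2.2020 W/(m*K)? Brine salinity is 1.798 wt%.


grad = q * 1000 / k
grad = 0.077990 * 1000 / 2.2020
grad = 35.41780 deg C/km
Convert: 35.41780 deg C/km * 0.001 = 0.035418 deg C/m
grad = 0.035418 deg C/m


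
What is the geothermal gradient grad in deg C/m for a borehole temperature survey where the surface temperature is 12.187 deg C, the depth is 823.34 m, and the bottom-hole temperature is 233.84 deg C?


grad = (T_d - T_surf) / d * 1000
grad = (233.84 - 12.187) / 823.34 * 1000
grad = 269.2120 deg C/km
Convert: 269.2120 deg C/km * 0.001 = 0.26921 deg C/m
grad = 0.26921 deg C/m


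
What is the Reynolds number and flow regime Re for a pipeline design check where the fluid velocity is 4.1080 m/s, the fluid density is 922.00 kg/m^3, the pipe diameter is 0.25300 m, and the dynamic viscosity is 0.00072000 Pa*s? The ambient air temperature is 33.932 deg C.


Step 1: Re = rho*vel*D/mu = 922.0*4.108*0.253/0.00072 = 1.3309e+06
Step 2: Re = 1.3309e+06 > 4000, so flow is turbulent.
Re = 1.3309e+06 (turbulent)


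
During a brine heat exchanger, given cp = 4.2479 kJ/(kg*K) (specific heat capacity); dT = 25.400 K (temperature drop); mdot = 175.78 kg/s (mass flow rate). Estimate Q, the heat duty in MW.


Q = mdot * cp * dT / 1000
Q = 175.78 * 4.2479 * 25.400 / 1000
Q = 18.966 MW


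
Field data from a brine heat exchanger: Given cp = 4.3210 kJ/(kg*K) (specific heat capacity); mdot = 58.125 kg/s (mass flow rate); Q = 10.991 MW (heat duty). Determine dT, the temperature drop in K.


dT = Q * 1000 / (mdot * cp)
dT = 10.991 * 1000 / (58.125 * 4.3210)
dT = 43.761 K


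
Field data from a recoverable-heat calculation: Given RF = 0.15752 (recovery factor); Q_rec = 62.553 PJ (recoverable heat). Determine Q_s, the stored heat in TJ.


Q_s = Q_rec / RF
Q_s = 62.553 / 0.15752
Q_s = 397.1115 PJ
Convert: 397.1115 PJ * 1000.0 = 3.9711e+05 TJ
Q_s = 3.9711e+05 TJ


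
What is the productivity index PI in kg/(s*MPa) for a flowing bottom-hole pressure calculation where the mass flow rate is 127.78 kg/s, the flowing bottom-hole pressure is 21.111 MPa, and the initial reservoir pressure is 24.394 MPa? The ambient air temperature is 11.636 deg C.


PI = mdot / (P_i - P_wf)
PI = 127.78 / (24.394 - 21.111)
PI = 38.922 kg/(s*MPa)


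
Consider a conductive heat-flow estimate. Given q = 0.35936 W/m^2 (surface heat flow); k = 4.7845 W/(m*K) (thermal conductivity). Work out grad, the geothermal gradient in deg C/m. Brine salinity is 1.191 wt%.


grad = q * 1000 / k
grad = 0.35936 * 1000 / 4.7845
grad = 75.10921 deg C/km
Convert: 75.10921 deg C/km * 0.001 = 0.075109 deg C/m
grad = 0.075109 deg C/m
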